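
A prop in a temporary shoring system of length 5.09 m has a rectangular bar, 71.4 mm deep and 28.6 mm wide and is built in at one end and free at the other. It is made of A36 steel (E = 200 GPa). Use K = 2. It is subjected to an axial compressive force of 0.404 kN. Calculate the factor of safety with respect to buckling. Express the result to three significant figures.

n ≈ 6.56

Buckling occurs about the weak axis: I_min = h·b³/12 with b = 28.6 mm (the shorter side).
I_min = 71.4×28.6³/12 = 1.392×10^5 mm⁴
I = 1.392×10^5 mm⁴ = 1.392×10^-7 m⁴
Effective length L_e = K·L = 2 × 5.09 = 10.18 m
P_cr = π²EI / L_e² = π² × 200×10⁹ × 1.392×10^-7 / 10.18² = 2.651×10^3 N
Factor of safety n = P_cr / P = 2.6512 / 0.404 = 6.56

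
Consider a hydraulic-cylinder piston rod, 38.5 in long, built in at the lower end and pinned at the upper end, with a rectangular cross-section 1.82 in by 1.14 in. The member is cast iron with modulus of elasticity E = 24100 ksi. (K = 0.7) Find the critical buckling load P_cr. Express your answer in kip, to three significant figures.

Buckling occurs about the weak axis: I_min = h·b³/12 with b = 1.14 in (the shorter side).
I_min = 1.82×1.14³/12 = 0.2247 in⁴
Effective length L_e = K·L = 0.7 × 38.5 = 26.95 in
P_cr = π²EI / L_e² = π² × 24100×10³ × 0.2247 / 26.95² = 7.359×10^4 lb

P_cr ≈ 73.6 kip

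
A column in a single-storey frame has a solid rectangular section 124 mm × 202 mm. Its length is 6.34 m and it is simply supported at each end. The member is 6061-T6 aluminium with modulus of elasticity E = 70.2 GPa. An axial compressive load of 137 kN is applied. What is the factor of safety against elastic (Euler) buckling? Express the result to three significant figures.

Buckling occurs about the weak axis: I_min = h·b³/12 with b = 124 mm (the shorter side).
I_min = 202×124³/12 = 3.209×10^7 mm⁴
I = 3.209×10^7 mm⁴ = 3.209×10^-5 m⁴
Effective length L_e = K·L = 1 × 6.34 = 6.340 m
P_cr = π²EI / L_e² = π² × 70.2×10⁹ × 3.209×10^-5 / 6.340² = 5.532×10^5 N
Factor of safety n = P_cr / P = 553.21 / 137 = 4.04

n ≈ 4.04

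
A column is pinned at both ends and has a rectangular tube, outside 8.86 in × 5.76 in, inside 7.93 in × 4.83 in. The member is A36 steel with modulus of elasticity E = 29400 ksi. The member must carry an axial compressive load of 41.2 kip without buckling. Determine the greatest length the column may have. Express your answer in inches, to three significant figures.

L_max ≈ 685 in

Weak-axis I_min = (h_o·b_o³ − h_i·b_i³)/12 with b_o = 5.76, b_i = 4.830 in (shorter outer/inner sides).
I_min = (8.86×5.76³ − 7.930×4.830³)/12 = 66.64 in⁴
At the buckling limit P_cr = P = 4.120×10^4 lb
From P_cr = π²EI/(K·L)²:  L = (1/K)·√(π²EI/P_cr) = (1/1)·√(π²×2.94×10^7×66.64/4.120×10^4)
L = 685 in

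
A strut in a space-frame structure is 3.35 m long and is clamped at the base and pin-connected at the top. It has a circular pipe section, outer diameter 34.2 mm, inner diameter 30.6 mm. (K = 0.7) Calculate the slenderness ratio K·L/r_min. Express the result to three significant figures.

λ ≈ 204

d_o = 34.2 mm, d_i = 30.6 mm
I = π(d_o⁴ − d_i⁴)/64 = π(34.2⁴ − 30.60⁴)/64 = 2.412×10^4 mm⁴
A = 183.2 mm²;  r_min = √(I/A) = √(2.412×10^4/183.2) = 11.47 mm
L_e = K·L = 0.7 × 3.35 m = 2.345 m = 2345.0 mm
λ = L_e / r_min = 2345.0 / 11.47 = 204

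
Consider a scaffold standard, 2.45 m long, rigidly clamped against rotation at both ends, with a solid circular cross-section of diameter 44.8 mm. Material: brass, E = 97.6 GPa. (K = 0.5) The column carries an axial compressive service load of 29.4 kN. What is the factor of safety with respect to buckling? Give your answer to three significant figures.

I = πd⁴/64 = π×44.8⁴/64 = 1.977×10^5 mm⁴
I = 1.977×10^5 mm⁴ = 1.977×10^-7 m⁴
Effective length L_e = K·L = 0.5 × 2.45 = 1.225 m
P_cr = π²EI / L_e² = π² × 97.6×10⁹ × 1.977×10^-7 / 1.225² = 1.269×10^5 N
Factor of safety n = P_cr / P = 126.93 / 29.4 = 4.32

n ≈ 4.32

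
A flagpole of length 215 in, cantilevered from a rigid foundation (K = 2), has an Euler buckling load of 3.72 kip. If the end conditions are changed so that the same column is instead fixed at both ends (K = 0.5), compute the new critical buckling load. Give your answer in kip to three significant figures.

P_cr ∝ 1/K², so P_cr,new = P_cr,old × (K_old/K_new)² = 3.72 × (2/0.5)²
= 3.72 × 16.00 = 59.5 kip

P_cr ≈ 59.5 kip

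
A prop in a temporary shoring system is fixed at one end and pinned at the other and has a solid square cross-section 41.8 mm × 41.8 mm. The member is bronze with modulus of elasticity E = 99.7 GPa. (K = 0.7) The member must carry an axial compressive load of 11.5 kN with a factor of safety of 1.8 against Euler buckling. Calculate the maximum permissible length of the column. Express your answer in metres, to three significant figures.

I = a⁴/12 = 41.8⁴/12 = 2.544×10^5 mm⁴
I = 2.544×10^-7 m⁴
Required critical load P_cr = n·P = 1.8 × 11.5 = 20.70 kN = 2.070×10^4 N
From P_cr = π²EI/(K·L)²:  L = (1/K)·√(π²EI/P_cr) = (1/0.7)·√(π²×9.97×10^10×2.544×10^-7/2.070×10^4)
L = 4.97 m

L_max ≈ 4.97 m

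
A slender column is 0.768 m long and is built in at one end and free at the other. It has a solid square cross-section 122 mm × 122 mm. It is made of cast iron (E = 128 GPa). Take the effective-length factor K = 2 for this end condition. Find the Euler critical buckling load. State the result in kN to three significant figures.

I = a⁴/12 = 122⁴/12 = 1.846×10^7 mm⁴
I = 1.846×10^7 mm⁴ = 1.846×10^-5 m⁴
Effective length L_e = K·L = 2 × 0.768 = 1.536 m
P_cr = π²EI / L_e² = π² × 128×10⁹ × 1.846×10^-5 / 1.536² = 9.885×10^6 N

P_cr ≈ 9890 kN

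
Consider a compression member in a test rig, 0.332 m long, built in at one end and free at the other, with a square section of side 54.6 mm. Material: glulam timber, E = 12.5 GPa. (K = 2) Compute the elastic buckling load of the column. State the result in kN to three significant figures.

P_cr ≈ 207 kN

I = a⁴/12 = 54.6⁴/12 = 7.406×10^5 mm⁴
I = 7.406×10^5 mm⁴ = 7.406×10^-7 m⁴
Effective length L_e = K·L = 2 × 0.332 = 0.6640 m
P_cr = π²EI / L_e² = π² × 12.5×10⁹ × 7.406×10^-7 / 0.6640² = 2.072×10^5 N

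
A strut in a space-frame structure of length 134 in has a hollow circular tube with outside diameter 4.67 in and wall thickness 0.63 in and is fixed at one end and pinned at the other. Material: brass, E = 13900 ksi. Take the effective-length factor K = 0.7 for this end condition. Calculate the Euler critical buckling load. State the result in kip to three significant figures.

P_cr ≈ 261 kip

Inner diameter d_i = 4.67 − 2×0.63 = 3.410 in
I = π(d_o⁴ − d_i⁴)/64 = π(4.67⁴ − 3.410⁴)/64 = 16.71 in⁴
Effective length L_e = K·L = 0.7 × 134 = 93.80 in
P_cr = π²EI / L_e² = π² × 13900×10³ × 16.71 / 93.80² = 2.605×10^5 lb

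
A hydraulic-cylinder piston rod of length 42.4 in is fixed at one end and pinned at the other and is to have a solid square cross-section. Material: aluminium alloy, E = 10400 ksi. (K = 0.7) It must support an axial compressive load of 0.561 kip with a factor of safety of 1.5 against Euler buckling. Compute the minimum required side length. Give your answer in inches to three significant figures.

Required P_cr = n·P = 1.5 × 0.561 = 0.8415 kip
L_e = K·L = 0.7 × 42.4 = 29.68 in
Required I = P_cr·L_e²/(π²E) = 841.5 × 29.68² / (π² × 1.04×10^7) = 7.222×10^-3 in⁴
Solid square: I = a⁴/12  ⇒  a = (12I)^(1/4) = (12×7.222×10^-3)^(1/4) = 0.543 in

a ≈ 0.543 in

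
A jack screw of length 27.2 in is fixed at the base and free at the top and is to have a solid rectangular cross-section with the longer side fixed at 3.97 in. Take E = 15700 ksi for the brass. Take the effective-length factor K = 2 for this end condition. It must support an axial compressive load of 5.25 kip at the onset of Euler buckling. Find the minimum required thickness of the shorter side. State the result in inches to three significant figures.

L_e = K·L = 2 × 27.2 = 54.40 in
Required I = P_cr·L_e²/(π²E) = 5.250×10^3 × 54.40² / (π² × 1.57×10^7) = 0.1003 in⁴
Rectangle, weak axis: I_min = h·b³/12 with h = 3.97 in fixed  ⇒  b = (12I/h)^(1/3) = 0.672 in

b ≈ 0.672 in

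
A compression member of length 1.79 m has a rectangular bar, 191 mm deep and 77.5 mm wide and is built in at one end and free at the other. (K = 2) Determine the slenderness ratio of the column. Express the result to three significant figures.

Buckling occurs about the weak axis: I_min = h·b³/12 with b = 77.5 mm (the shorter side).
I_min = 191×77.5³/12 = 7.409×10^6 mm⁴
A = 1.480×10^4 mm²;  r_min = √(I/A) = √(7.409×10^6/1.480×10^4) = 22.37 mm
L_e = K·L = 2 × 1.79 m = 3.580 m = 3580.0 mm
λ = L_e / r_min = 3580.0 / 22.37 = 160

λ ≈ 160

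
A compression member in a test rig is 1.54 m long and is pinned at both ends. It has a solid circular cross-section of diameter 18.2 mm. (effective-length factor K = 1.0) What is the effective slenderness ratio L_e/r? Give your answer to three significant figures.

λ ≈ 338

I = πd⁴/64 = π×18.2⁴/64 = 5.386×10^3 mm⁴
A = 260.2 mm²;  r_min = √(I/A) = √(5.386×10^3/260.2) = 4.550 mm
L_e = K·L = 1 × 1.54 m = 1.540 m = 1540.0 mm
λ = L_e / r_min = 1540.0 / 4.550 = 338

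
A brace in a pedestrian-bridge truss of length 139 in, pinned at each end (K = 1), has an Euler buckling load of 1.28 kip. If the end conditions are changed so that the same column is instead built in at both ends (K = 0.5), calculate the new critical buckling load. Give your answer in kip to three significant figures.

P_cr ≈ 5.12 kip

P_cr ∝ 1/K², so P_cr,new = P_cr,old × (K_old/K_new)² = 1.28 × (1/0.5)²
= 1.28 × 4.000 = 5.12 kip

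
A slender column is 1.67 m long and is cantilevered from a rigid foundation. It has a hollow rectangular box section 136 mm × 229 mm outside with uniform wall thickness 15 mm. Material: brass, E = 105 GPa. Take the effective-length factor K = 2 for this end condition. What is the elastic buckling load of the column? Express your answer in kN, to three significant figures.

Inner dimensions: h_i = 229 − 2×15 = 199.0 mm, b_i = 136 − 2×15 = 106.0 mm
Weak-axis I_min = (h_o·b_o³ − h_i·b_i³)/12 with b_o = 136, b_i = 106.0 mm (shorter outer/inner sides).
I_min = (229×136³ − 199.0×106.0³)/12 = 2.825×10^7 mm⁴
I = 2.825×10^7 mm⁴ = 2.825×10^-5 m⁴
Effective length L_e = K·L = 2 × 1.67 = 3.340 m
P_cr = π²EI / L_e² = π² × 105×10⁹ × 2.825×10^-5 / 3.340² = 2.625×10^6 N

P_cr ≈ 2620 kN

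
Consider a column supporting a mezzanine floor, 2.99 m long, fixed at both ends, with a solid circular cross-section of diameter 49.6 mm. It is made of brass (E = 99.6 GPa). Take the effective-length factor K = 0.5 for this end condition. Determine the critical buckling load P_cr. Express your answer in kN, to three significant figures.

I = πd⁴/64 = π×49.6⁴/64 = 2.971×10^5 mm⁴
I = 2.971×10^5 mm⁴ = 2.971×10^-7 m⁴
Effective length L_e = K·L = 0.5 × 2.99 = 1.495 m
P_cr = π²EI / L_e² = π² × 99.6×10⁹ × 2.971×10^-7 / 1.495² = 1.307×10^5 N

P_cr ≈ 131 kN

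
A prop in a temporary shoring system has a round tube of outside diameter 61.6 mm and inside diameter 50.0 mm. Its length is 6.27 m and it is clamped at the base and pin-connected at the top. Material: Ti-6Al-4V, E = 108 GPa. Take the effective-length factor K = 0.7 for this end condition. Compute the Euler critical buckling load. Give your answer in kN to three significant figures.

P_cr ≈ 22.1 kN

d_o = 61.6 mm, d_i = 50.0 mm
I = π(d_o⁴ − d_i⁴)/64 = π(61.6⁴ − 50.00⁴)/64 = 4.000×10^5 mm⁴
I = 4.000×10^5 mm⁴ = 4.000×10^-7 m⁴
Effective length L_e = K·L = 0.7 × 6.27 = 4.389 m
P_cr = π²EI / L_e² = π² × 108×10⁹ × 4.000×10^-7 / 4.389² = 2.213×10^4 N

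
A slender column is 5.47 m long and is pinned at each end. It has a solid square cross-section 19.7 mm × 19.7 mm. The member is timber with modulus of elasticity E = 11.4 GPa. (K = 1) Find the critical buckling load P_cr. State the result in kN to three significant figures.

I = a⁴/12 = 19.7⁴/12 = 1.255×10^4 mm⁴
I = 1.255×10^4 mm⁴ = 1.255×10^-8 m⁴
Effective length L_e = K·L = 1 × 5.47 = 5.470 m
P_cr = π²EI / L_e² = π² × 11.4×10⁹ × 1.255×10^-8 / 5.470² = 47.20 N

P_cr ≈ 0.0472 kN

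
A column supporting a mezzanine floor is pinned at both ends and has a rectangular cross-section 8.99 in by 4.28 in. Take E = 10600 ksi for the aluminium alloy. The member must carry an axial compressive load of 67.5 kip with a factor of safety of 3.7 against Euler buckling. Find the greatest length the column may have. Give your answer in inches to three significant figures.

L_max ≈ 157 in

Buckling occurs about the weak axis: I_min = h·b³/12 with b = 4.28 in (the shorter side).
I_min = 8.99×4.28³/12 = 58.74 in⁴
Required critical load P_cr = n·P = 3.7 × 67.5 = 249.8 kip = 2.498×10^5 lb
From P_cr = π²EI/(K·L)²:  L = (1/K)·√(π²EI/P_cr) = (1/1)·√(π²×1.06×10^7×58.74/2.498×10^5)
L = 157 in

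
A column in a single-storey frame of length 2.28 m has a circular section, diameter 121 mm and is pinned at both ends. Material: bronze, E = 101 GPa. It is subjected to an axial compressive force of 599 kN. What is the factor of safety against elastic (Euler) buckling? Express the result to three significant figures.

I = πd⁴/64 = π×121⁴/64 = 1.052×10^7 mm⁴
I = 1.052×10^7 mm⁴ = 1.052×10^-5 m⁴
Effective length L_e = K·L = 1 × 2.28 = 2.280 m
P_cr = π²EI / L_e² = π² × 101×10⁹ × 1.052×10^-5 / 2.280² = 2.018×10^6 N
Factor of safety n = P_cr / P = 2017.7 / 599 = 3.37

n ≈ 3.37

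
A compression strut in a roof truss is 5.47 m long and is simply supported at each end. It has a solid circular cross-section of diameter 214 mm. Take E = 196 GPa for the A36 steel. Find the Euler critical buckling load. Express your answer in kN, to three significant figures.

I = πd⁴/64 = π×214⁴/64 = 1.029×10^8 mm⁴
I = 1.029×10^8 mm⁴ = 1.029×10^-4 m⁴
Effective length L_e = K·L = 1 × 5.47 = 5.470 m
P_cr = π²EI / L_e² = π² × 196×10⁹ × 1.029×10^-4 / 5.470² = 6.656×10^6 N

P_cr ≈ 6660 kN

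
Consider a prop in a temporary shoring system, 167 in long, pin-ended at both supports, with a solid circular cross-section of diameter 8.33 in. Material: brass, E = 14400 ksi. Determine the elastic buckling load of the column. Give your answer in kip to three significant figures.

P_cr ≈ 1200 kip

I = πd⁴/64 = π×8.33⁴/64 = 236.3 in⁴
Effective length L_e = K·L = 1 × 167 = 167.0 in
P_cr = π²EI / L_e² = π² × 14400×10³ × 236.3 / 167.0² = 1.204×10^6 lb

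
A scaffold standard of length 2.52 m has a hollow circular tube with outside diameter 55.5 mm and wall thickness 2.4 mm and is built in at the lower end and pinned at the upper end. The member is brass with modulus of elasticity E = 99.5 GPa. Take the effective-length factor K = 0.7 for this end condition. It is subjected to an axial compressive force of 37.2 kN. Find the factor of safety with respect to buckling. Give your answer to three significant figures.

Inner diameter d_i = 55.5 − 2×2.4 = 50.70 mm
I = π(d_o⁴ − d_i⁴)/64 = π(55.5⁴ − 50.70⁴)/64 = 1.414×10^5 mm⁴
I = 1.414×10^5 mm⁴ = 1.414×10^-7 m⁴
Effective length L_e = K·L = 0.7 × 2.52 = 1.764 m
P_cr = π²EI / L_e² = π² × 99.5×10⁹ × 1.414×10^-7 / 1.764² = 4.462×10^4 N
Factor of safety n = P_cr / P = 44.624 / 37.2 = 1.20

n ≈ 1.20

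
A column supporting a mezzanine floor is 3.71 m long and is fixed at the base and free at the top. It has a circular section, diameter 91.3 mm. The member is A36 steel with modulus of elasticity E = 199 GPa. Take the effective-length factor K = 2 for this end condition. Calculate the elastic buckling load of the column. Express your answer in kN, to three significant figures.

I = πd⁴/64 = π×91.3⁴/64 = 3.411×10^6 mm⁴
I = 3.411×10^6 mm⁴ = 3.411×10^-6 m⁴
Effective length L_e = K·L = 2 × 3.71 = 7.420 m
P_cr = π²EI / L_e² = π² × 199×10⁹ × 3.411×10^-6 / 7.420² = 1.217×10^5 N

P_cr ≈ 122 kN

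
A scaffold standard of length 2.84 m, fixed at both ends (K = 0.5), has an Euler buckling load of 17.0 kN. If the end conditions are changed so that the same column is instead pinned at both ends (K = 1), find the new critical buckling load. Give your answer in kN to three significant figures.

P_cr ≈ 4.25 kN

P_cr ∝ 1/K², so P_cr,new = P_cr,old × (K_old/K_new)² = 17.0 × (0.5/1)²
= 17.0 × 0.2500 = 4.25 kN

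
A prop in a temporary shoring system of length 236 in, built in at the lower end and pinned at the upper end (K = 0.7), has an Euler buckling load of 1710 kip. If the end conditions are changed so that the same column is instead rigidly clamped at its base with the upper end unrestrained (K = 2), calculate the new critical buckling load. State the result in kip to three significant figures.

P_cr ∝ 1/K², so P_cr,new = P_cr,old × (K_old/K_new)² = 1710 × (0.7/2)²
= 1710 × 0.1225 = 209 kip

P_cr ≈ 209 kip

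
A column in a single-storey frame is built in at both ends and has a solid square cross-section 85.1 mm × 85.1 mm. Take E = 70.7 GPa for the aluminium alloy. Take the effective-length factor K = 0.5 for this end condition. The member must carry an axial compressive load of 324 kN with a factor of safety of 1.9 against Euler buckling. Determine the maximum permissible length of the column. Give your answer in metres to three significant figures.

L_max ≈ 4.45 m

I = a⁴/12 = 85.1⁴/12 = 4.371×10^6 mm⁴
I = 4.371×10^-6 m⁴
Required critical load P_cr = n·P = 1.9 × 324 = 615.6 kN = 6.156×10^5 N
From P_cr = π²EI/(K·L)²:  L = (1/K)·√(π²EI/P_cr) = (1/0.5)·√(π²×7.07×10^10×4.371×10^-6/6.156×10^5)
L = 4.45 m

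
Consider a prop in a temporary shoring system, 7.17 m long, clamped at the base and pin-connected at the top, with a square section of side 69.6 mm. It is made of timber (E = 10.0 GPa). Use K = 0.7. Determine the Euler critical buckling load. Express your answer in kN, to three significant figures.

I = a⁴/12 = 69.6⁴/12 = 1.955×10^6 mm⁴
I = 1.955×10^6 mm⁴ = 1.955×10^-6 m⁴
Effective length L_e = K·L = 0.7 × 7.17 = 5.019 m
P_cr = π²EI / L_e² = π² × 10.0×10⁹ × 1.955×10^-6 / 5.019² = 7.662×10^3 N

P_cr ≈ 7.66 kN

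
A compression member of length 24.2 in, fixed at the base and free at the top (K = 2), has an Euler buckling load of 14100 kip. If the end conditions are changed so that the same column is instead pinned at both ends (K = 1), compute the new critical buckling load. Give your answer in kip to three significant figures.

P_cr ≈ 56400 kip

P_cr ∝ 1/K², so P_cr,new = P_cr,old × (K_old/K_new)² = 14100 × (2/1)²
= 14100 × 4.000 = 56400 kip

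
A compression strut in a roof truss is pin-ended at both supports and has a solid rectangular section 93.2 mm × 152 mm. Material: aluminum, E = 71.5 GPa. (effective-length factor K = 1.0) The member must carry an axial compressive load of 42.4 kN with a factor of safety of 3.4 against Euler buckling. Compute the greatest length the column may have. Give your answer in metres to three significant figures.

Buckling occurs about the weak axis: I_min = h·b³/12 with b = 93.2 mm (the shorter side).
I_min = 152×93.2³/12 = 1.025×10^7 mm⁴
I = 1.025×10^-5 m⁴
Required critical load P_cr = n·P = 3.4 × 42.4 = 144.2 kN = 1.442×10^5 N
From P_cr = π²EI/(K·L)²:  L = (1/K)·√(π²EI/P_cr) = (1/1)·√(π²×7.15×10^10×1.025×10^-5/1.442×10^5)
L = 7.08 m

L_max ≈ 7.08 m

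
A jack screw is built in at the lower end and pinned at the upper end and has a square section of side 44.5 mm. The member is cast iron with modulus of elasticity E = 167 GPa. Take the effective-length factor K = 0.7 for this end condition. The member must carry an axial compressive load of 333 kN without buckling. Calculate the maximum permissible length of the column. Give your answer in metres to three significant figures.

I = a⁴/12 = 44.5⁴/12 = 3.268×10^5 mm⁴
I = 3.268×10^-7 m⁴
At the buckling limit P_cr = P = 3.330×10^5 N
From P_cr = π²EI/(K·L)²:  L = (1/K)·√(π²EI/P_cr) = (1/0.7)·√(π²×1.67×10^11×3.268×10^-7/3.330×10^5)
L = 1.82 m

L_max ≈ 1.82 m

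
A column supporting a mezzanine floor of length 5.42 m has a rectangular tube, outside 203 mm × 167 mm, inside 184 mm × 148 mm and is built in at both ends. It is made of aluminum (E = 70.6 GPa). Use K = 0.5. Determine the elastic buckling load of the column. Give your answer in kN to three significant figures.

P_cr ≈ 2760 kN

Weak-axis I_min = (h_o·b_o³ − h_i·b_i³)/12 with b_o = 167, b_i = 148.0 mm (shorter outer/inner sides).
I_min = (203×167³ − 184.0×148.0³)/12 = 2.908×10^7 mm⁴
I = 2.908×10^7 mm⁴ = 2.908×10^-5 m⁴
Effective length L_e = K·L = 0.5 × 5.42 = 2.710 m
P_cr = π²EI / L_e² = π² × 70.6×10⁹ × 2.908×10^-5 / 2.710² = 2.759×10^6 N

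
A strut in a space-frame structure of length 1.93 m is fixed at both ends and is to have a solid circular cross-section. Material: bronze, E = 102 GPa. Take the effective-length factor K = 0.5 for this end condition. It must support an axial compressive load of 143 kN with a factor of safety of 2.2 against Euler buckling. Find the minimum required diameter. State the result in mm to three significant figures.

d ≈ 49.3 mm

Required P_cr = n·P = 2.2 × 143 = 314.6 kN
L_e = K·L = 0.5 × 1.93 = 0.9650 m
Required I = P_cr·L_e²/(π²E) = 3.146×10^5 × 0.9650² / (π² × 1.02×10^11) = 2.910×10^-7 m⁴
I_req = 2.910×10^5 mm⁴
Solid circle: I = πd⁴/64  ⇒  d = (64I/π)^(1/4) = (64×2.910×10^5/π)^(1/4) = 49.3 mm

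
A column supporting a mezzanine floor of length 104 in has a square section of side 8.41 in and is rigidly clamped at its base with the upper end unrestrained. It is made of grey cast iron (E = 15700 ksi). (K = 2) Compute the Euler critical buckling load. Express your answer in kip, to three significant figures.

I = a⁴/12 = 8.41⁴/12 = 416.9 in⁴
Effective length L_e = K·L = 2 × 104 = 208.0 in
P_cr = π²EI / L_e² = π² × 15700×10³ × 416.9 / 208.0² = 1.493×10^6 lb

P_cr ≈ 1490 kip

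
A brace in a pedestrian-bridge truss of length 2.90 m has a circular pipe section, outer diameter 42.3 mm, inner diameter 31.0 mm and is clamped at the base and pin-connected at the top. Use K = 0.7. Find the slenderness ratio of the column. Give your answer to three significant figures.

d_o = 42.3 mm, d_i = 31.0 mm
I = π(d_o⁴ − d_i⁴)/64 = π(42.3⁴ − 31.00⁴)/64 = 1.118×10^5 mm⁴
A = 650.5 mm²;  r_min = √(I/A) = √(1.118×10^5/650.5) = 13.11 mm
L_e = K·L = 0.7 × 2.90 m = 2.030 m = 2030.0 mm
λ = L_e / r_min = 2030.0 / 13.11 = 155

λ ≈ 155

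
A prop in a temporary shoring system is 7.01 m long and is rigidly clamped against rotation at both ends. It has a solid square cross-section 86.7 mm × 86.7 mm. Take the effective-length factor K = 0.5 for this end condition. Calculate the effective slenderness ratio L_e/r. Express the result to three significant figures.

λ ≈ 140

For a square r = a/√12 = 86.7/√12 = 25.03 mm
L_e = K·L = 0.5 × 7.01 m = 3.505 m = 3505.0 mm
λ = L_e / r_min = 3505.0 / 25.03 = 140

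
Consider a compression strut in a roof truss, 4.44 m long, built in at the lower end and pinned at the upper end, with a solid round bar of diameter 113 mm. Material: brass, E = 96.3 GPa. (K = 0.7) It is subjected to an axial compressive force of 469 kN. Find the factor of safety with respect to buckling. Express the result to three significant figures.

I = πd⁴/64 = π×113⁴/64 = 8.004×10^6 mm⁴
I = 8.004×10^6 mm⁴ = 8.004×10^-6 m⁴
Effective length L_e = K·L = 0.7 × 4.44 = 3.108 m
P_cr = π²EI / L_e² = π² × 96.3×10⁹ × 8.004×10^-6 / 3.108² = 7.875×10^5 N
Factor of safety n = P_cr / P = 787.49 / 469 = 1.68

n ≈ 1.68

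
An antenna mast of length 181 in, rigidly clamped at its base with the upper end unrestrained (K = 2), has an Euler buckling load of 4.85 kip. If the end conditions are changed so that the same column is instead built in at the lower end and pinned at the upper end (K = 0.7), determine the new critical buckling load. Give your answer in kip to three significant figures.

P_cr ∝ 1/K², so P_cr,new = P_cr,old × (K_old/K_new)² = 4.85 × (2/0.7)²
= 4.85 × 8.163 = 39.6 kip

P_cr ≈ 39.6 kip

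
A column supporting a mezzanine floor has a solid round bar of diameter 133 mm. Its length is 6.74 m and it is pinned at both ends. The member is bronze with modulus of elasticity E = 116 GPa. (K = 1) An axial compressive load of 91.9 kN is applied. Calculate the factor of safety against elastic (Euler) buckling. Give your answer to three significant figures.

I = πd⁴/64 = π×133⁴/64 = 1.536×10^7 mm⁴
I = 1.536×10^7 mm⁴ = 1.536×10^-5 m⁴
Effective length L_e = K·L = 1 × 6.74 = 6.740 m
P_cr = π²EI / L_e² = π² × 116×10⁹ × 1.536×10^-5 / 6.740² = 3.871×10^5 N
Factor of safety n = P_cr / P = 387.09 / 91.9 = 4.21

n ≈ 4.21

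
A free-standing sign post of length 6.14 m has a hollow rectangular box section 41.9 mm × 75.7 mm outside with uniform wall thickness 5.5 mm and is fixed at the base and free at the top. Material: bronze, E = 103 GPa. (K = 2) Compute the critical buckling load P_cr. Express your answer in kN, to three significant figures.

Inner dimensions: h_i = 75.7 − 2×5.5 = 64.70 mm, b_i = 41.9 − 2×5.5 = 30.90 mm
Weak-axis I_min = (h_o·b_o³ − h_i·b_i³)/12 with b_o = 41.9, b_i = 30.90 mm (shorter outer/inner sides).
I_min = (75.7×41.9³ − 64.70×30.90³)/12 = 3.050×10^5 mm⁴
I = 3.050×10^5 mm⁴ = 3.050×10^-7 m⁴
Effective length L_e = K·L = 2 × 6.14 = 12.28 m
P_cr = π²EI / L_e² = π² × 103×10⁹ × 3.050×10^-7 / 12.28² = 2.056×10^3 N

P_cr ≈ 2.06 kN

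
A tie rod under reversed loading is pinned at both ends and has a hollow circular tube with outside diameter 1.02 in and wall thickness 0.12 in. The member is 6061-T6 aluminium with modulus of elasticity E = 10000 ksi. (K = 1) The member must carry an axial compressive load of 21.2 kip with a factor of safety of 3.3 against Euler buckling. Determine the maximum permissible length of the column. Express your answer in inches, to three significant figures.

Inner diameter d_i = 1.02 − 2×0.12 = 0.7800 in
I = π(d_o⁴ − d_i⁴)/64 = π(1.02⁴ − 0.7800⁴)/64 = 3.496×10^-2 in⁴
Required critical load P_cr = n·P = 3.3 × 21.2 = 69.96 kip = 6.996×10^4 lb
From P_cr = π²EI/(K·L)²:  L = (1/K)·√(π²EI/P_cr) = (1/1)·√(π²×1.00×10^7×3.496×10^-2/6.996×10^4)
L = 7.02 in

L_max ≈ 7.02 in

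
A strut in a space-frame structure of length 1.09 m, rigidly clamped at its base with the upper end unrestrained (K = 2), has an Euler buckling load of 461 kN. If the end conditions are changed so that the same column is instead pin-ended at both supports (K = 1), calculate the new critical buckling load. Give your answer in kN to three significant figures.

P_cr ≈ 1840 kN

P_cr ∝ 1/K², so P_cr,new = P_cr,old × (K_old/K_new)² = 461 × (2/1)²
= 461 × 4.000 = 1840 kN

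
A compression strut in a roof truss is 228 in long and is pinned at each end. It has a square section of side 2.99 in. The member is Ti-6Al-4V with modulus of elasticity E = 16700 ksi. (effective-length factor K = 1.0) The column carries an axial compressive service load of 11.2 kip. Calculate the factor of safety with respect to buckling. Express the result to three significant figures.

n ≈ 1.89

I = a⁴/12 = 2.99⁴/12 = 6.660 in⁴
Effective length L_e = K·L = 1 × 228 = 228.0 in
P_cr = π²EI / L_e² = π² × 16700×10³ × 6.660 / 228.0² = 2.112×10^4 lb
Factor of safety n = P_cr / P = 21.118 / 11.2 = 1.89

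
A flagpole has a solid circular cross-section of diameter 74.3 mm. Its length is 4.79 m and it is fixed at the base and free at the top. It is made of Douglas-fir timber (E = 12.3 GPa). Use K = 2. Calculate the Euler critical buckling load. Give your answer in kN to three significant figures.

P_cr ≈ 1.98 kN

I = πd⁴/64 = π×74.3⁴/64 = 1.496×10^6 mm⁴
I = 1.496×10^6 mm⁴ = 1.496×10^-6 m⁴
Effective length L_e = K·L = 2 × 4.79 = 9.580 m
P_cr = π²EI / L_e² = π² × 12.3×10⁹ × 1.496×10^-6 / 9.580² = 1.979×10^3 N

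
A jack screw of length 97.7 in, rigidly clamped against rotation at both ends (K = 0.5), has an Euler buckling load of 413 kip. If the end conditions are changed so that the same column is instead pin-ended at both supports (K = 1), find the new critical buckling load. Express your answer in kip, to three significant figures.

P_cr ≈ 103 kip

P_cr ∝ 1/K², so P_cr,new = P_cr,old × (K_old/K_new)² = 413 × (0.5/1)²
= 413 × 0.2500 = 103 kip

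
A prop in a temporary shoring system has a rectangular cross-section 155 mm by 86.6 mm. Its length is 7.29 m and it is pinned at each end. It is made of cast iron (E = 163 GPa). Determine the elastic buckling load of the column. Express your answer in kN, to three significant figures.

P_cr ≈ 254 kN

Buckling occurs about the weak axis: I_min = h·b³/12 with b = 86.6 mm (the shorter side).
I_min = 155×86.6³/12 = 8.389×10^6 mm⁴
I = 8.389×10^6 mm⁴ = 8.389×10^-6 m⁴
Effective length L_e = K·L = 1 × 7.29 = 7.290 m
P_cr = π²EI / L_e² = π² × 163×10⁹ × 8.389×10^-6 / 7.290² = 2.539×10^5 N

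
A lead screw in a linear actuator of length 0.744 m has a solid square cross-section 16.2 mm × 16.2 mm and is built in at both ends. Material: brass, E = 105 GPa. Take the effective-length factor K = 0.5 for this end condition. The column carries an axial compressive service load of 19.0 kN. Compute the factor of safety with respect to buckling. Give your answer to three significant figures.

n ≈ 2.26

I = a⁴/12 = 16.2⁴/12 = 5.740×10^3 mm⁴
I = 5.740×10^3 mm⁴ = 5.740×10^-9 m⁴
Effective length L_e = K·L = 0.5 × 0.744 = 0.3720 m
P_cr = π²EI / L_e² = π² × 105×10⁹ × 5.740×10^-9 / 0.3720² = 4.298×10^4 N
Factor of safety n = P_cr / P = 42.982 / 19.0 = 2.26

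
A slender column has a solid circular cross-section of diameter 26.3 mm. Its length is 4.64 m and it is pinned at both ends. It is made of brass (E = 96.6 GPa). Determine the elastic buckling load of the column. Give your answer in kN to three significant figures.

P_cr ≈ 1.04 kN

I = πd⁴/64 = π×26.3⁴/64 = 2.349×10^4 mm⁴
I = 2.349×10^4 mm⁴ = 2.349×10^-8 m⁴
Effective length L_e = K·L = 1 × 4.64 = 4.640 m
P_cr = π²EI / L_e² = π² × 96.6×10⁹ × 2.349×10^-8 / 4.640² = 1.040×10^3 N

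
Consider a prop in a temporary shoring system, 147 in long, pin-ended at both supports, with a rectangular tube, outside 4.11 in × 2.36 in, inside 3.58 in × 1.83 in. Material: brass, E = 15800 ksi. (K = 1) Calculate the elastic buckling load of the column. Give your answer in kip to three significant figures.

Weak-axis I_min = (h_o·b_o³ − h_i·b_i³)/12 with b_o = 2.36, b_i = 1.830 in (shorter outer/inner sides).
I_min = (4.11×2.36³ − 3.580×1.830³)/12 = 2.674 in⁴
Effective length L_e = K·L = 1 × 147 = 147.0 in
P_cr = π²EI / L_e² = π² × 15800×10³ × 2.674 / 147.0² = 1.929×10^4 lb

P_cr ≈ 19.3 kip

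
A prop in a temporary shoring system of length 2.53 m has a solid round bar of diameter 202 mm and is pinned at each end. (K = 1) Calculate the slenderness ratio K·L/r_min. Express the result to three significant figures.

λ ≈ 50.1

For a solid circle r = d/4 = 202/4 = 50.50 mm
L_e = K·L = 1 × 2.53 m = 2.530 m = 2530.0 mm
λ = L_e / r_min = 2530.0 / 50.50 = 50.1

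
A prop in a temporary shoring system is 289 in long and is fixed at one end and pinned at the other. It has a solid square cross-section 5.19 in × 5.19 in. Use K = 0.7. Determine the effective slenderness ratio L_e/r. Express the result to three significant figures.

For a square r = a/√12 = 5.19/√12 = 1.498 in
L_e = K·L = 0.7 × 289 = 202.3 in
λ = L_e / r_min = 202.30 / 1.498 = 135

λ ≈ 135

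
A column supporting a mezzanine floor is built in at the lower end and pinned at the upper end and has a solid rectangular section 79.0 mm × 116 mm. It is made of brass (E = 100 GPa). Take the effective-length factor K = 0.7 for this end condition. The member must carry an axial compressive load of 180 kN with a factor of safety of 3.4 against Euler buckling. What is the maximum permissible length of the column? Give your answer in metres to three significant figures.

L_max ≈ 3.96 m

Buckling occurs about the weak axis: I_min = h·b³/12 with b = 79.0 mm (the shorter side).
I_min = 116×79.0³/12 = 4.766×10^6 mm⁴
I = 4.766×10^-6 m⁴
Required critical load P_cr = n·P = 3.4 × 180 = 612.0 kN = 6.120×10^5 N
From P_cr = π²EI/(K·L)²:  L = (1/K)·√(π²EI/P_cr) = (1/0.7)·√(π²×1.00×10^11×4.766×10^-6/6.120×10^5)
L = 3.96 m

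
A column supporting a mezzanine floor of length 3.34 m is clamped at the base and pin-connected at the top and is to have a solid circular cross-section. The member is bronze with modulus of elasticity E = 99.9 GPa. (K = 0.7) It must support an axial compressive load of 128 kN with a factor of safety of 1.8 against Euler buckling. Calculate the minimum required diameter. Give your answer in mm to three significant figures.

d ≈ 71.4 mm

Required P_cr = n·P = 1.8 × 128 = 230.4 kN
L_e = K·L = 0.7 × 3.34 = 2.338 m
Required I = P_cr·L_e²/(π²E) = 2.304×10^5 × 2.338² / (π² × 9.99×10^10) = 1.277×10^-6 m⁴
I_req = 1.277×10^6 mm⁴
Solid circle: I = πd⁴/64  ⇒  d = (64I/π)^(1/4) = (64×1.277×10^6/π)^(1/4) = 71.4 mm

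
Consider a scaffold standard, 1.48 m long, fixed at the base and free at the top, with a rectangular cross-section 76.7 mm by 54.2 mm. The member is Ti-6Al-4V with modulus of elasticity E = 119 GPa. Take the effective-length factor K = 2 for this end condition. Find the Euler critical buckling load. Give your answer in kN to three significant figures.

P_cr ≈ 136 kN

Buckling occurs about the weak axis: I_min = h·b³/12 with b = 54.2 mm (the shorter side).
I_min = 76.7×54.2³/12 = 1.018×10^6 mm⁴
I = 1.018×10^6 mm⁴ = 1.018×10^-6 m⁴
Effective length L_e = K·L = 2 × 1.48 = 2.960 m
P_cr = π²EI / L_e² = π² × 119×10⁹ × 1.018×10^-6 / 2.960² = 1.364×10^5 N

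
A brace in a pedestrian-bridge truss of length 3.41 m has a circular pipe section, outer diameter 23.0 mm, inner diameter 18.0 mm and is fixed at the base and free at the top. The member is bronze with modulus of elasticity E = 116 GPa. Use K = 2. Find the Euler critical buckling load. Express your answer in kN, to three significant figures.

d_o = 23.0 mm, d_i = 18.0 mm
I = π(d_o⁴ − d_i⁴)/64 = π(23.0⁴ − 18.00⁴)/64 = 8.584×10^3 mm⁴
I = 8.584×10^3 mm⁴ = 8.584×10^-9 m⁴
Effective length L_e = K·L = 2 × 3.41 = 6.820 m
P_cr = π²EI / L_e² = π² × 116×10⁹ × 8.584×10^-9 / 6.820² = 211.3 N

P_cr ≈ 0.211 kN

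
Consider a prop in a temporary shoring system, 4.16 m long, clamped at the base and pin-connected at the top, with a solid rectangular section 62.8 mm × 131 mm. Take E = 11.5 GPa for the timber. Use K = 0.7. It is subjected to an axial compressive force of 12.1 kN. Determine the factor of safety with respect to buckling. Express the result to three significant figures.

Buckling occurs about the weak axis: I_min = h·b³/12 with b = 62.8 mm (the shorter side).
I_min = 131×62.8³/12 = 2.704×10^6 mm⁴
I = 2.704×10^6 mm⁴ = 2.704×10^-6 m⁴
Effective length L_e = K·L = 0.7 × 4.16 = 2.912 m
P_cr = π²EI / L_e² = π² × 11.5×10⁹ × 2.704×10^-6 / 2.912² = 3.619×10^4 N
Factor of safety n = P_cr / P = 36.190 / 12.1 = 2.99

n ≈ 2.99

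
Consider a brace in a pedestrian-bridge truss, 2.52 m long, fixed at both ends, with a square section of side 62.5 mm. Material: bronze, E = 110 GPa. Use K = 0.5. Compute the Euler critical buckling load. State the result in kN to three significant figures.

P_cr ≈ 870 kN

I = a⁴/12 = 62.5⁴/12 = 1.272×10^6 mm⁴
I = 1.272×10^6 mm⁴ = 1.272×10^-6 m⁴
Effective length L_e = K·L = 0.5 × 2.52 = 1.260 m
P_cr = π²EI / L_e² = π² × 110×10⁹ × 1.272×10^-6 / 1.260² = 8.695×10^5 N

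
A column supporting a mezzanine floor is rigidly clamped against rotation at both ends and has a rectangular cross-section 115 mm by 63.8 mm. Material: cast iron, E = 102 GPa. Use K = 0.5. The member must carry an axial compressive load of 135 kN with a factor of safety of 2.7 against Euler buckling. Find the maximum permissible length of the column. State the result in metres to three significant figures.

Buckling occurs about the weak axis: I_min = h·b³/12 with b = 63.8 mm (the shorter side).
I_min = 115×63.8³/12 = 2.489×10^6 mm⁴
I = 2.489×10^-6 m⁴
Required critical load P_cr = n·P = 2.7 × 135 = 364.5 kN = 3.645×10^5 N
From P_cr = π²EI/(K·L)²:  L = (1/K)·√(π²EI/P_cr) = (1/0.5)·√(π²×1.02×10^11×2.489×10^-6/3.645×10^5)
L = 5.24 m

L_max ≈ 5.24 m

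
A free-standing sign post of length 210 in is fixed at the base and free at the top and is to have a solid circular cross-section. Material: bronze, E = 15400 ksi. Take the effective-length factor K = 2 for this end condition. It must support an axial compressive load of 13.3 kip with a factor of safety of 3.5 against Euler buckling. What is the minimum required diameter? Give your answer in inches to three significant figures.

Required P_cr = n·P = 3.5 × 13.3 = 46.55 kip
L_e = K·L = 2 × 210 = 420.0 in
Required I = P_cr·L_e²/(π²E) = 4.655×10^4 × 420.0² / (π² × 1.54×10^7) = 54.03 in⁴
Solid circle: I = πd⁴/64  ⇒  d = (64I/π)^(1/4) = (64×54.03/π)^(1/4) = 5.76 in

d ≈ 5.76 in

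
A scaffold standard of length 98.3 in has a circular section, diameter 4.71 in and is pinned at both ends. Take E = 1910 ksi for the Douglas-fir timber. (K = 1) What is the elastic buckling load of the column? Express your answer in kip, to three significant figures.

P_cr ≈ 47.1 kip

I = πd⁴/64 = π×4.71⁴/64 = 24.16 in⁴
Effective length L_e = K·L = 1 × 98.3 = 98.30 in
P_cr = π²EI / L_e² = π² × 1910×10³ × 24.16 / 98.30² = 4.713×10^4 lb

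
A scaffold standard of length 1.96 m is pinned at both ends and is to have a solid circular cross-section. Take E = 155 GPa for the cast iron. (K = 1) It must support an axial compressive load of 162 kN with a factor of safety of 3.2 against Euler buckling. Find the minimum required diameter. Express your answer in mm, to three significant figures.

d ≈ 71.8 mm

Required P_cr = n·P = 3.2 × 162 = 518.4 kN
L_e = K·L = 1 × 1.96 = 1.960 m
Required I = P_cr·L_e²/(π²E) = 5.184×10^5 × 1.960² / (π² × 1.55×10^11) = 1.302×10^-6 m⁴
I_req = 1.302×10^6 mm⁴
Solid circle: I = πd⁴/64  ⇒  d = (64I/π)^(1/4) = (64×1.302×10^6/π)^(1/4) = 71.8 mm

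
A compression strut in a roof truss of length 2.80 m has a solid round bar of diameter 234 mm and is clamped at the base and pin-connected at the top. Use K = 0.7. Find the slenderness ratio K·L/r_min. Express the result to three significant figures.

I = πd⁴/64 = π×234⁴/64 = 1.472×10^8 mm⁴
A = 4.301×10^4 mm²;  r_min = √(I/A) = √(1.472×10^8/4.301×10^4) = 58.50 mm
L_e = K·L = 0.7 × 2.80 m = 1.960 m = 1960.0 mm
λ = L_e / r_min = 1960.0 / 58.50 = 33.5

λ ≈ 33.5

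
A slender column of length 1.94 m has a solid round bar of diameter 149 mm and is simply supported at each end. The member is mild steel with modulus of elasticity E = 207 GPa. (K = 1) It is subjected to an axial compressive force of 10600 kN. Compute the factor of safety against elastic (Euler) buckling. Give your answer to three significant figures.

I = πd⁴/64 = π×149⁴/64 = 2.419×10^7 mm⁴
I = 2.419×10^7 mm⁴ = 2.419×10^-5 m⁴
Effective length L_e = K·L = 1 × 1.94 = 1.940 m
P_cr = π²EI / L_e² = π² × 207×10⁹ × 2.419×10^-5 / 1.940² = 1.313×10^7 N
Factor of safety n = P_cr / P = 13134 / 10600 = 1.24

n ≈ 1.24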